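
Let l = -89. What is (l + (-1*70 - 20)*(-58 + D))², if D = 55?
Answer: 32761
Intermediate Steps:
(l + (-1*70 - 20)*(-58 + D))² = (-89 + (-1*70 - 20)*(-58 + 55))² = (-89 + (-70 - 20)*(-3))² = (-89 - 90*(-3))² = (-89 + 270)² = 181² = 32761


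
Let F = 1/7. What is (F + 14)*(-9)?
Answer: -891/7 ≈ -127.29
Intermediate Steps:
F = ⅐ ≈ 0.14286
(F + 14)*(-9) = (⅐ + 14)*(-9) = (99/7)*(-9) = -891/7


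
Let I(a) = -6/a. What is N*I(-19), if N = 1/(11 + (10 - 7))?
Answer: 3/133 ≈ 0.022556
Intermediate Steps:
N = 1/14 (N = 1/(11 + 3) = 1/14 ≈ 0.071429)
N*I(-19) = (-6/(-19))/14 = (-6*(-1/19))/14 = (1/14)*(6/19) = 3/133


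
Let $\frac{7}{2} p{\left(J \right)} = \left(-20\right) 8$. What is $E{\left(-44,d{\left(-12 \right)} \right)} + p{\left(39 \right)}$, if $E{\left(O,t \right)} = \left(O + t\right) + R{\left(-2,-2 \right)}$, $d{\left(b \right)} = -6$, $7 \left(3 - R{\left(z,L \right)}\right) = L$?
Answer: $- \frac{647}{7} \approx -92.429$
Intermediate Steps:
$R{\left(z,L \right)} = 3 - \frac{L}{7}$
$p{\left(J \right)} = - \frac{320}{7}$ ($p{\left(J \right)} = \frac{2 \left(\left(-20\right) 8\right)}{7} = \frac{2}{7} \left(-160\right) = - \frac{320}{7}$)
$E{\left(O,t \right)} = \frac{23}{7} + O + t$ ($E{\left(O,t \right)} = \left(O + t\right) + \left(3 - - \frac{2}{7}\right) = \left(O + t\right) + \left(3 + \frac{2}{7}\right) = \left(O + t\right) + \frac{23}{7} = \frac{23}{7} + O + t$)
$E{\left(-44,d{\left(-12 \right)} \right)} + p{\left(39 \right)} = \left(\frac{23}{7} - 44 - 6\right) - \frac{320}{7} = - \frac{327}{7} - \frac{320}{7} = - \frac{647}{7}$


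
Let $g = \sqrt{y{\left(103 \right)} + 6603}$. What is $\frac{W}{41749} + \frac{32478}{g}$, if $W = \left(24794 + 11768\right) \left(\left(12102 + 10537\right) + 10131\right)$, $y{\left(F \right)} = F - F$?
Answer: $\frac{1198136740}{41749} + \frac{10826 \sqrt{6603}}{2201} \approx 29098.0$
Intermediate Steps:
$y{\left(F \right)} = 0$
$W = 1198136740$ ($W = 36562 \left(22639 + 10131\right) = 36562 \cdot 32770 = 1198136740$)
$g = \sqrt{6603}$ ($g = \sqrt{0 + 6603} = \sqrt{6603} \approx 81.259$)
$\frac{W}{41749} + \frac{32478}{g} = \frac{1198136740}{41749} + \frac{32478}{\sqrt{6603}} = 1198136740 \cdot \frac{1}{41749} + 32478 \frac{\sqrt{6603}}{6603} = \frac{1198136740}{41749} + \frac{10826 \sqrt{6603}}{2201}$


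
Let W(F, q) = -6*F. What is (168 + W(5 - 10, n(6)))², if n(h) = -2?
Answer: 39204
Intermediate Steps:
(168 + W(5 - 10, n(6)))² = (168 - 6*(5 - 10))² = (168 - 6*(-5))² = (168 + 30)² = 198² = 39204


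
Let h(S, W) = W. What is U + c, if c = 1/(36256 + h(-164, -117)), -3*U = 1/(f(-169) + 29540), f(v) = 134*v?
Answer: -15457/747426798 ≈ -2.0680e-5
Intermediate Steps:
U = -1/20682 (U = -1/(3*(134*(-169) + 29540)) = -1/(3*(-22646 + 29540)) = -⅓/6894 = -⅓*1/6894 = -1/20682 ≈ -4.8351e-5)
c = 1/36139 (c = 1/(36256 - 117) = 1/36139 ≈ 2.7671e-5)
U + c = -1/20682 + 1/36139 = -15457/747426798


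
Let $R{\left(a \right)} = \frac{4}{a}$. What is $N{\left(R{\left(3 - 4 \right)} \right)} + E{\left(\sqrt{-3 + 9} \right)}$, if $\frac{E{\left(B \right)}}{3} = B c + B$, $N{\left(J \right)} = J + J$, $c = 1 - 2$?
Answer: $-8$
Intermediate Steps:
$c = -1$ ($c = 1 - 2 = -1$)
$N{\left(J \right)} = 2 J$
$E{\left(B \right)} = 0$ ($E{\left(B \right)} = 3 \left(B \left(-1\right) + B\right) = 3 \left(- B + B\right) = 3 \cdot 0 = 0$)
$N{\left(R{\left(3 - 4 \right)} \right)} + E{\left(\sqrt{-3 + 9} \right)} = 2 \frac{4}{3 - 4} + 0 = 2 \frac{4}{-1} + 0 = 2 \cdot 4 \left(-1\right) + 0 = 2 \left(-4\right) + 0 = -8 + 0 = -8$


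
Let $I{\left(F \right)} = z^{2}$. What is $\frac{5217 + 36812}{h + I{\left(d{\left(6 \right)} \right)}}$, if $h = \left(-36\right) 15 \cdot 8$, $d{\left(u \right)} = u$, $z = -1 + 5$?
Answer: $- \frac{42029}{4304} \approx -9.7651$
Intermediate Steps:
$z = 4$
$I{\left(F \right)} = 16$ ($I{\left(F \right)} = 4^{2} = 16$)
$h = -4320$ ($h = \left(-540\right) 8 = -4320$)
$\frac{5217 + 36812}{h + I{\left(d{\left(6 \right)} \right)}} = \frac{5217 + 36812}{-4320 + 16} = \frac{42029}{-4304} = 42029 \left(- \frac{1}{4304}\right) = - \frac{42029}{4304}$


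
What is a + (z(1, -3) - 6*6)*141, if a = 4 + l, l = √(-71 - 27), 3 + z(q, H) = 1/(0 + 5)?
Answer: -27334/5 + 7*I*√2 ≈ -5466.8 + 9.8995*I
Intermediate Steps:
z(q, H) = -14/5 (z(q, H) = -3 + 1/(0 + 5) = -3 + 1/5 = -3 + ⅕ = -14/5)
l = 7*I*√2 (l = √(-98) = 7*I*√2 ≈ 9.8995*I)
a = 4 + 7*I*√2 ≈ 4.0 + 9.8995*I
a + (z(1, -3) - 6*6)*141 = (4 + 7*I*√2) + (-14/5 - 6*6)*141 = (4 + 7*I*√2) + (-14/5 - 36)*141 = (4 + 7*I*√2) - 194/5*141 = (4 + 7*I*√2) - 27354/5 = -27334/5 + 7*I*√2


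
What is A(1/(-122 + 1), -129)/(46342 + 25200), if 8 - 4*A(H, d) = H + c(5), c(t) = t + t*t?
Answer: -2661/34626328 ≈ -7.6849e-5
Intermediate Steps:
c(t) = t + t**2
A(H, d) = -11/2 - H/4 (A(H, d) = 2 - (H + 5*(1 + 5))/4 = 2 - (H + 5*6)/4 = 2 - (H + 30)/4 = 2 - (30 + H)/4 = 2 + (-15/2 - H/4) = -11/2 - H/4)
A(1/(-122 + 1), -129)/(46342 + 25200) = (-11/2 - 1/(4*(-122 + 1)))/(46342 + 25200) = (-11/2 - 1/4/(-121))/71542 = (-11/2 - 1/4*(-1/121))*(1/71542) = (-11/2 + 1/484)*(1/71542) = -2661/484*1/71542 = -2661/34626328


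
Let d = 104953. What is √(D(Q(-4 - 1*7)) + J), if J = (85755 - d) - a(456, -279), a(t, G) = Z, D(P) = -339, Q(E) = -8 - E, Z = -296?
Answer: I*√19241 ≈ 138.71*I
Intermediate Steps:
a(t, G) = -296
J = -18902 (J = (85755 - 1*104953) - 1*(-296) = (85755 - 104953) + 296 = -19198 + 296 = -18902)
√(D(Q(-4 - 1*7)) + J) = √(-339 - 18902) = √(-19241) = I*√19241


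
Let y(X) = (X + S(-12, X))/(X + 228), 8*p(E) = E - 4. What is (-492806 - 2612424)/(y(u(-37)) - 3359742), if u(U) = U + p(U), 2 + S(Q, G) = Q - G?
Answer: 2308738505/2497968233 ≈ 0.92425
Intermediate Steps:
p(E) = -1/2 + E/8 (p(E) = (E - 4)/8 = (-4 + E)/8 = -1/2 + E/8)
S(Q, G) = -2 + Q - G (S(Q, G) = -2 + (Q - G) = -2 + Q - G)
u(U) = -1/2 + 9*U/8 (u(U) = U + (-1/2 + U/8) = -1/2 + 9*U/8)
y(X) = -14/(228 + X) (y(X) = (X + (-2 - 12 - X))/(X + 228) = (X + (-14 - X))/(228 + X) = -14/(228 + X))
(-492806 - 2612424)/(y(u(-37)) - 3359742) = (-492806 - 2612424)/(-14/(228 + (-1/2 + (9/8)*(-37))) - 3359742) = -3105230/(-14/(228 + (-1/2 - 333/8)) - 3359742) = -3105230/(-14/(228 - 337/8) - 3359742) = -3105230/(-14/1487/8 - 3359742) = -3105230/(-14*8/1487 - 3359742) = -3105230/(-112/1487 - 3359742) = -3105230/(-4995936466/1487) = -3105230*(-1487/4995936466) = 2308738505/2497968233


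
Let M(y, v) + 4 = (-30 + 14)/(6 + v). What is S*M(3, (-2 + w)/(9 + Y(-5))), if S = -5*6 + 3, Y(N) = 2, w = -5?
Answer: 11124/59 ≈ 188.54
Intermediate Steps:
M(y, v) = -4 - 16/(6 + v) (M(y, v) = -4 + (-30 + 14)/(6 + v) = -4 - 16/(6 + v))
S = -27 (S = -30 + 3 = -27)
S*M(3, (-2 + w)/(9 + Y(-5))) = -108*(-10 - (-2 - 5)/(9 + 2))/(6 + (-2 - 5)/(9 + 2)) = -108*(-10 - (-7)/11)/(6 - 7/11) = -108*(-10 - (-7)/11)/(6 - 7*1/11) = -108*(-10 - 1*(-7/11))/(6 - 7/11) = -108*(-10 + 7/11)/59/11 = -108*11*(-103)/(59*11) = -27*(-412/59) = 11124/59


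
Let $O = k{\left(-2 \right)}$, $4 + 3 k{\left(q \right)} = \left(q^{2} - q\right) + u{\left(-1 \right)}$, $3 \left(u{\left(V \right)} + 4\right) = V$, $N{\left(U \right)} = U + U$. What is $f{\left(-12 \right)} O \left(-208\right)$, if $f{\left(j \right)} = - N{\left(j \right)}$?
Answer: $\frac{11648}{3} \approx 3882.7$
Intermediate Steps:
$N{\left(U \right)} = 2 U$
$u{\left(V \right)} = -4 + \frac{V}{3}$
$f{\left(j \right)} = - 2 j$
$k{\left(q \right)} = - \frac{25}{9} - \frac{q}{3} + \frac{q^{2}}{3}$ ($k{\left(q \right)} = - \frac{4}{3} + \frac{\left(q^{2} - q\right) + \left(-4 + \frac{1}{3} \left(-1\right)\right)}{3} = - \frac{4}{3} + \frac{\left(q^{2} - q\right) - \frac{13}{3}}{3} = - \frac{4}{3} + \frac{- \frac{13}{3} + q^{2} - q}{3} = - \frac{4}{3} - \left(\frac{13}{9} - \frac{q^{2}}{3} + \frac{q}{3}\right) = - \frac{25}{9} - \frac{q}{3} + \frac{q^{2}}{3}$)
$O = - \frac{7}{9}$ ($O = - \frac{25}{9} - - \frac{2}{3} + \frac{\left(-2\right)^{2}}{3} = - \frac{25}{9} + \frac{2}{3} + \frac{1}{3} \cdot 4 = - \frac{25}{9} + \frac{2}{3} + \frac{4}{3} = - \frac{7}{9} \approx -0.77778$)
$f{\left(-12 \right)} O \left(-208\right) = \left(-2\right) \left(-12\right) \left(- \frac{7}{9}\right) \left(-208\right) = 24 \left(- \frac{7}{9}\right) \left(-208\right) = \left(- \frac{56}{3}\right) \left(-208\right) = \frac{11648}{3}$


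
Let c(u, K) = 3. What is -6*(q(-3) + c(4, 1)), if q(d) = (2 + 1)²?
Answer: -72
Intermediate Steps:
q(d) = 9 (q(d) = 3² = 9)
-6*(q(-3) + c(4, 1)) = -6*(9 + 3) = -6*12 = -72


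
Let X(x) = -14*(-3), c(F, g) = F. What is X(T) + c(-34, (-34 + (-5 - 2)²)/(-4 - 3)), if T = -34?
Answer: 8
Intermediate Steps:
X(x) = 42
X(T) + c(-34, (-34 + (-5 - 2)²)/(-4 - 3)) = 42 - 34 = 8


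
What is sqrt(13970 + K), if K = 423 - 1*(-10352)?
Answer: 7*sqrt(505) ≈ 157.31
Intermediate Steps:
K = 10775 (K = 423 + 10352 = 10775)
sqrt(13970 + K) = sqrt(13970 + 10775) = sqrt(24745) = 7*sqrt(505)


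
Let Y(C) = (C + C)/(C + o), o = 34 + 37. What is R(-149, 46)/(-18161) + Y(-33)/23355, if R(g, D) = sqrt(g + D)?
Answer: -11/147915 - I*sqrt(103)/18161 ≈ -7.4367e-5 - 0.00055883*I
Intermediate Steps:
o = 71
Y(C) = 2*C/(71 + C) (Y(C) = (C + C)/(C + 71) = (2*C)/(71 + C) = 2*C/(71 + C))
R(g, D) = sqrt(D + g)
R(-149, 46)/(-18161) + Y(-33)/23355 = sqrt(46 - 149)/(-18161) + (2*(-33)/(71 - 33))/23355 = sqrt(-103)*(-1/18161) + (2*(-33)/38)*(1/23355) = (I*sqrt(103))*(-1/18161) + (2*(-33)*(1/38))*(1/23355) = -I*sqrt(103)/18161 - 33/19*1/23355 = -I*sqrt(103)/18161 - 11/147915 = -11/147915 - I*sqrt(103)/18161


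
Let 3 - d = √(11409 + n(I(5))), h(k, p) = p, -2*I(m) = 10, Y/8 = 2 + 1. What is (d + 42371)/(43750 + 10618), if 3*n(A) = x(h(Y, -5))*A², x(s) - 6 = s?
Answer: 21187/27184 - √25689/81552 ≈ 0.77743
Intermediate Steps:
Y = 24 (Y = 8*(2 + 1) = 8*3 = 24)
I(m) = -5 (I(m) = -½*10 = -5)
x(s) = 6 + s
n(A) = A²/3 (n(A) = ((6 - 5)*A²)/3 = (1*A²)/3 = A²/3)
d = 3 - 2*√25689/3 (d = 3 - √(11409 + (⅓)*(-5)²) = 3 - √(11409 + (⅓)*25) = 3 - √(11409 + 25/3) = 3 - √(34252/3) = 3 - 2*√25689/3 ≈ -103.85)
(d + 42371)/(43750 + 10618) = ((3 - 2*√25689/3) + 42371)/(43750 + 10618) = (42374 - 2*√25689/3)/54368 = (42374 - 2*√25689/3)*(1/54368) = 21187/27184 - √25689/81552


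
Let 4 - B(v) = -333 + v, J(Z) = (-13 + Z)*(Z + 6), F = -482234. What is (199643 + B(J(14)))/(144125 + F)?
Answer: -199960/338109 ≈ -0.59141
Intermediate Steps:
J(Z) = (-13 + Z)*(6 + Z)
B(v) = 337 - v (B(v) = 4 - (-333 + v) = 4 + (333 - v) = 337 - v)
(199643 + B(J(14)))/(144125 + F) = (199643 + (337 - (-78 + 14**2 - 7*14)))/(144125 - 482234) = (199643 + (337 - (-78 + 196 - 98)))/(-338109) = (199643 + (337 - 1*20))*(-1/338109) = (199643 + (337 - 20))*(-1/338109) = (199643 + 317)*(-1/338109) = 199960*(-1/338109) = -199960/338109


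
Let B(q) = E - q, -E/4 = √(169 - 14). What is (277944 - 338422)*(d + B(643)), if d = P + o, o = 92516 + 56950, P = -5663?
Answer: -8658030480 + 241912*√155 ≈ -8.6550e+9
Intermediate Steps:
o = 149466
d = 143803 (d = -5663 + 149466 = 143803)
E = -4*√155 (E = -4*√(169 - 14) = -4*√155 ≈ -49.800)
B(q) = -q - 4*√155 (B(q) = -4*√155 - q = -q - 4*√155)
(277944 - 338422)*(d + B(643)) = (277944 - 338422)*(143803 + (-1*643 - 4*√155)) = -60478*(143803 + (-643 - 4*√155)) = -60478*(143160 - 4*√155) = -8658030480 + 241912*√155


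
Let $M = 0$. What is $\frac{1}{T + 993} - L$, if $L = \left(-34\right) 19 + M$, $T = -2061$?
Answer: $\frac{689927}{1068} \approx 646.0$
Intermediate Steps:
$L = -646$ ($L = \left(-34\right) 19 + 0 = -646 + 0 = -646$)
$\frac{1}{T + 993} - L = \frac{1}{-2061 + 993} - -646 = \frac{1}{-1068} + 646 = - \frac{1}{1068} + 646 = \frac{689927}{1068}$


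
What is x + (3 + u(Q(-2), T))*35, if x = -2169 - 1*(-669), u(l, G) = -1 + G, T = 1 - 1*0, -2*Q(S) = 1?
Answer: -1395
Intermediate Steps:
Q(S) = -1/2 (Q(S) = -1/2*1 = -1/2)
T = 1 (T = 1 + 0 = 1)
x = -1500 (x = -2169 + 669 = -1500)
x + (3 + u(Q(-2), T))*35 = -1500 + (3 + (-1 + 1))*35 = -1500 + (3 + 0)*35 = -1500 + 3*35 = -1500 + 105 = -1395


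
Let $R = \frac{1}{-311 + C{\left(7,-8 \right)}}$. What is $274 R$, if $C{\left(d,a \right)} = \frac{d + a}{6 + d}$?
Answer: $- \frac{1781}{2022} \approx -0.88081$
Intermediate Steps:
$C{\left(d,a \right)} = \frac{a + d}{6 + d}$
$R = - \frac{13}{4044}$ ($R = \frac{1}{-311 + \frac{-8 + 7}{6 + 7}} = \frac{1}{-311 + \frac{1}{13} \left(-1\right)} = \frac{1}{-311 - \frac{1}{13}} = \frac{1}{- \frac{4044}{13}} = - \frac{13}{4044} \approx -0.0032146$)
$274 R = 274 \left(- \frac{13}{4044}\right) = - \frac{1781}{2022}$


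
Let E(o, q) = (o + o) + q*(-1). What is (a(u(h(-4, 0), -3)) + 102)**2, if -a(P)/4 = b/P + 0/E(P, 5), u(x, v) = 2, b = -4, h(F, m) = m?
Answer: 12100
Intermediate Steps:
E(o, q) = -q + 2*o (E(o, q) = 2*o - q = -q + 2*o)
a(P) = 16/P (a(P) = -4*(-4/P + 0/(-1*5 + 2*P)) = -4*(-4/P + 0/(-5 + 2*P)) = -4*(-4/P + 0) = -(-16)/P = 16/P)
(a(u(h(-4, 0), -3)) + 102)**2 = (16/2 + 102)**2 = (16*(1/2) + 102)**2 = (8 + 102)**2 = 110**2 = 12100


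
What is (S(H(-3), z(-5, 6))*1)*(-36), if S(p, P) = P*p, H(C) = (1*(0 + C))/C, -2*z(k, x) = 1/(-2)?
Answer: -9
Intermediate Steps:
z(k, x) = ¼ (z(k, x) = -½/(-2) = -½*(-½) = ¼)
H(C) = 1 (H(C) = (1*C)/C = C/C = 1)
(S(H(-3), z(-5, 6))*1)*(-36) = (((¼)*1)*1)*(-36) = ((¼)*1)*(-36) = (¼)*(-36) = -9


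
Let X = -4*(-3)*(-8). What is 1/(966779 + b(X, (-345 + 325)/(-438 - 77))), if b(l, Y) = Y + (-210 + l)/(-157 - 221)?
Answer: 2163/2091144812 ≈ 1.0344e-6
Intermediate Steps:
X = -96 (X = 12*(-8) = -96)
b(l, Y) = 5/9 + Y - l/378 (b(l, Y) = Y + (-210 + l)/(-378) = Y + (-210 + l)*(-1/378) = Y + (5/9 - l/378) = 5/9 + Y - l/378)
1/(966779 + b(X, (-345 + 325)/(-438 - 77))) = 1/(966779 + (5/9 + (-345 + 325)/(-438 - 77) - 1/378*(-96))) = 1/(966779 + (5/9 - 20/(-515) + 16/63)) = 1/(966779 + (5/9 - 20*(-1/515) + 16/63)) = 1/(966779 + (5/9 + 4/103 + 16/63)) = 1/(966779 + 1835/2163) = 1/(2091144812/2163) = 2163/2091144812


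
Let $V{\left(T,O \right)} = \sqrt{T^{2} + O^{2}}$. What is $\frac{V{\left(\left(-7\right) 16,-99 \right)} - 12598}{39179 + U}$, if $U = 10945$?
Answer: $- \frac{6299}{25062} + \frac{\sqrt{22345}}{50124} \approx -0.24835$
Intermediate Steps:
$V{\left(T,O \right)} = \sqrt{O^{2} + T^{2}}$
$\frac{V{\left(\left(-7\right) 16,-99 \right)} - 12598}{39179 + U} = \frac{\sqrt{\left(-99\right)^{2} + \left(\left(-7\right) 16\right)^{2}} - 12598}{39179 + 10945} = \frac{\sqrt{9801 + \left(-112\right)^{2}} - 12598}{50124} = \left(\sqrt{9801 + 12544} - 12598\right) \frac{1}{50124} = \left(\sqrt{22345} - 12598\right) \frac{1}{50124} = \left(-12598 + \sqrt{22345}\right) \frac{1}{50124} = - \frac{6299}{25062} + \frac{\sqrt{22345}}{50124}$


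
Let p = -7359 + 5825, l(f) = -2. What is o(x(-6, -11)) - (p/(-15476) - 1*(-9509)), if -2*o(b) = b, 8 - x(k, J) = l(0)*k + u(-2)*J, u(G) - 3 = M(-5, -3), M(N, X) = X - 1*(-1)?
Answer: -36804246/3869 ≈ -9512.6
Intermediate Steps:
M(N, X) = 1 + X (M(N, X) = X + 1 = 1 + X)
u(G) = 1 (u(G) = 3 + (1 - 3) = 3 - 2 = 1)
p = -1534
x(k, J) = 8 - J + 2*k (x(k, J) = 8 - (-2*k + 1*J) = 8 - (-2*k + J) = 8 - (J - 2*k) = 8 + (-J + 2*k) = 8 - J + 2*k)
o(b) = -b/2
o(x(-6, -11)) - (p/(-15476) - 1*(-9509)) = -(8 - 1*(-11) + 2*(-6))/2 - (-1534/(-15476) - 1*(-9509)) = -(8 + 11 - 12)/2 - (-1534*(-1/15476) + 9509) = -1/2*7 - (767/7738 + 9509) = -7/2 - 1*73581409/7738 = -7/2 - 73581409/7738 = -36804246/3869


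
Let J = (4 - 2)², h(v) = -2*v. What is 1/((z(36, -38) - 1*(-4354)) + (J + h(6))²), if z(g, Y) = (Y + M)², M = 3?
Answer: 1/5643 ≈ 0.00017721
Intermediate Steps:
z(g, Y) = (3 + Y)² (z(g, Y) = (Y + 3)² = (3 + Y)²)
J = 4 (J = 2² = 4)
1/((z(36, -38) - 1*(-4354)) + (J + h(6))²) = 1/(((3 - 38)² - 1*(-4354)) + (4 - 2*6)²) = 1/(((-35)² + 4354) + (4 - 12)²) = 1/((1225 + 4354) + (-8)²) = 1/(5579 + 64) = 1/5643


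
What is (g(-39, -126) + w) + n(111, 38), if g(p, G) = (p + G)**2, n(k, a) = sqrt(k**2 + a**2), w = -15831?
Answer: 11394 + sqrt(13765) ≈ 11511.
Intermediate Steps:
n(k, a) = sqrt(a**2 + k**2)
g(p, G) = (G + p)**2
(g(-39, -126) + w) + n(111, 38) = ((-126 - 39)**2 - 15831) + sqrt(38**2 + 111**2) = ((-165)**2 - 15831) + sqrt(1444 + 12321) = (27225 - 15831) + sqrt(13765) = 11394 + sqrt(13765)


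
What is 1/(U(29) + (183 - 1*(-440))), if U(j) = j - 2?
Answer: 1/650 ≈ 0.0015385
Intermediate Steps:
U(j) = -2 + j
1/(U(29) + (183 - 1*(-440))) = 1/((-2 + 29) + (183 - 1*(-440))) = 1/(27 + (183 + 440)) = 1/(27 + 623) = 1/650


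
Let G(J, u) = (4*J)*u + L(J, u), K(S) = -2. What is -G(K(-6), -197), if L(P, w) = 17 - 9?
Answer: -1584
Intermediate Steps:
L(P, w) = 8
G(J, u) = 8 + 4*J*u (G(J, u) = (4*J)*u + 8 = 4*J*u + 8 = 8 + 4*J*u)
-G(K(-6), -197) = -(8 + 4*(-2)*(-197)) = -(8 + 1576) = -1*1584 = -1584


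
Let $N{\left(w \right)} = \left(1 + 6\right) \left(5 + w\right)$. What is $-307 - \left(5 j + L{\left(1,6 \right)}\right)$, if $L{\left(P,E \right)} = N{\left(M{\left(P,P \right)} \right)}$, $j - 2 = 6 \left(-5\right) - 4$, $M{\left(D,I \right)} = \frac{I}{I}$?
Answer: $-189$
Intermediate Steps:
$M{\left(D,I \right)} = 1$
$N{\left(w \right)} = 35 + 7 w$ ($N{\left(w \right)} = 7 \left(5 + w\right) = 35 + 7 w$)
$j = -32$ ($j = 2 + \left(6 \left(-5\right) - 4\right) = 2 - 34 = -32$)
$L{\left(P,E \right)} = 42$ ($L{\left(P,E \right)} = 35 + 7 \cdot 1 = 35 + 7 = 42$)
$-307 - \left(5 j + L{\left(1,6 \right)}\right) = -307 - \left(5 \left(-32\right) + 42\right) = -307 - \left(-160 + 42\right) = -307 - -118 = -307 + 118 = -189$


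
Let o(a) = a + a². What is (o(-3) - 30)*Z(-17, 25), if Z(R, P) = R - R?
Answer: 0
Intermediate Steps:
Z(R, P) = 0
(o(-3) - 30)*Z(-17, 25) = (-3*(1 - 3) - 30)*0 = (-3*(-2) - 30)*0 = (6 - 30)*0 = -24*0 = 0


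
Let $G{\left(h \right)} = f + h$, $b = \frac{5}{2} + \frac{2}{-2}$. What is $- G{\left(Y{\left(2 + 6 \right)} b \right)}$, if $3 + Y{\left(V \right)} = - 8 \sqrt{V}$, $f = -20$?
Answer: $\frac{49}{2} + 24 \sqrt{2} \approx 58.441$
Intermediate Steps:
$Y{\left(V \right)} = -3 - 8 \sqrt{V}$
$b = \frac{3}{2}$ ($b = 5 \cdot \frac{1}{2} + 2 \left(- \frac{1}{2}\right) = \frac{5}{2} - 1 = \frac{3}{2} \approx 1.5$)
$G{\left(h \right)} = -20 + h$
$- G{\left(Y{\left(2 + 6 \right)} b \right)} = - (-20 + \left(-3 - 8 \sqrt{2 + 6}\right) \frac{3}{2}) = - (-20 + \left(-3 - 8 \sqrt{8}\right) \frac{3}{2}) = - (-20 + \left(-3 - 8 \cdot 2 \sqrt{2}\right) \frac{3}{2}) = - (-20 + \left(-3 - 16 \sqrt{2}\right) \frac{3}{2}) = - (-20 - \left(\frac{9}{2} + 24 \sqrt{2}\right)) = - (- \frac{49}{2} - 24 \sqrt{2}) = \frac{49}{2} + 24 \sqrt{2}$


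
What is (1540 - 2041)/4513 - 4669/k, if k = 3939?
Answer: -23044636/17776707 ≈ -1.2963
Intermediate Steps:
(1540 - 2041)/4513 - 4669/k = (1540 - 2041)/4513 - 4669/3939 = -501*1/4513 - 4669*1/3939 = -501/4513 - 4669/3939 = -23044636/17776707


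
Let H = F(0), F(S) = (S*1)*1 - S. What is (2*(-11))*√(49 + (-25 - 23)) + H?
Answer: -22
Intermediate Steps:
F(S) = 0 (F(S) = S*1 - S = S - S = 0)
H = 0
(2*(-11))*√(49 + (-25 - 23)) + H = (2*(-11))*√(49 + (-25 - 23)) + 0 = -22*√(49 - 48) + 0 = -22*√1 + 0 = -22*1 + 0 = -22 + 0 = -22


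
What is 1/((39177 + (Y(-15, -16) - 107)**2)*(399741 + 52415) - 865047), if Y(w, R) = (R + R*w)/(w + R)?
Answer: 961/22691873639201 ≈ 4.2350e-11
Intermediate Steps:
Y(w, R) = (R + R*w)/(R + w)
1/((39177 + (Y(-15, -16) - 107)**2)*(399741 + 52415) - 865047) = 1/((39177 + (-16*(1 - 15)/(-16 - 15) - 107)**2)*(399741 + 52415) - 865047) = 1/((39177 + (-16*(-14)/(-31) - 107)**2)*452156 - 865047) = 1/((39177 + (-16*(-1/31)*(-14) - 107)**2)*452156 - 865047) = 1/((39177 + (-224/31 - 107)**2)*452156 - 865047) = 1/((39177 + (-3541/31)**2)*452156 - 865047) = 1/((39177 + 12538681/961)*452156 - 865047) = 1/((50187778/961)*452156 - 865047) = 1/(22692704949368/961 - 865047) = 1/(22691873639201/961) = 961/22691873639201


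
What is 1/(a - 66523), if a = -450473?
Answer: -1/516996 ≈ -1.9343e-6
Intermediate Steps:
1/(a - 66523) = 1/(-450473 - 66523) = 1/(-516996) = -1/516996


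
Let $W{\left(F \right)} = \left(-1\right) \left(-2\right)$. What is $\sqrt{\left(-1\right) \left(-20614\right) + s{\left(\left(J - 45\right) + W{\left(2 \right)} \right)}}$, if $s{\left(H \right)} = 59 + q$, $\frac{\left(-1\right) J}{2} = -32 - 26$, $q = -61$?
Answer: $2 \sqrt{5153} \approx 143.57$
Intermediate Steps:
$W{\left(F \right)} = 2$
$J = 116$ ($J = - 2 \left(-32 - 26\right) = \left(-2\right) \left(-58\right) = 116$)
$s{\left(H \right)} = -2$ ($s{\left(H \right)} = 59 - 61 = -2$)
$\sqrt{\left(-1\right) \left(-20614\right) + s{\left(\left(J - 45\right) + W{\left(2 \right)} \right)}} = \sqrt{\left(-1\right) \left(-20614\right) - 2} = \sqrt{20614 - 2} = \sqrt{20612} = 2 \sqrt{5153}$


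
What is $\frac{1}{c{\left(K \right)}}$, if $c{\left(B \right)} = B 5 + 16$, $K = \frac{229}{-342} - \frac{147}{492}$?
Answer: $\frac{28044}{312919} \approx 0.089621$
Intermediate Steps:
$K = - \frac{27157}{28044}$ ($K = 229 \left(- \frac{1}{342}\right) - \frac{49}{164} = - \frac{229}{342} - \frac{49}{164} = - \frac{27157}{28044} \approx -0.96837$)
$c{\left(B \right)} = 16 + 5 B$ ($c{\left(B \right)} = 5 B + 16 = 16 + 5 B$)
$\frac{1}{c{\left(K \right)}} = \frac{1}{16 + 5 \left(- \frac{27157}{28044}\right)} = \frac{1}{16 - \frac{135785}{28044}} = \frac{1}{\frac{312919}{28044}} = \frac{28044}{312919}$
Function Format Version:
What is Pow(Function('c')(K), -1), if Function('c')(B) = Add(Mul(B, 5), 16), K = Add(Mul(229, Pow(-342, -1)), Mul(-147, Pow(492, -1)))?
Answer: Rational(28044, 312919) ≈ 0.089621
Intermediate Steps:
K = Rational(-27157, 28044) (K = Add(Mul(229, Rational(-1, 342)), Mul(-147, Rational(1, 492))) = Add(Rational(-229, 342), Rational(-49, 164)) = Rational(-27157, 28044) ≈ -0.96837)
Function('c')(B) = Add(16, Mul(5, B)) (Function('c')(B) = Add(Mul(5, B), 16) = Add(16, Mul(5, B)))
Pow(Function('c')(K), -1) = Pow(Add(16, Mul(5, Rational(-27157, 28044))), -1) = Pow(Add(16, Rational(-135785, 28044)), -1) = Pow(Rational(312919, 28044), -1) = Rational(28044, 312919)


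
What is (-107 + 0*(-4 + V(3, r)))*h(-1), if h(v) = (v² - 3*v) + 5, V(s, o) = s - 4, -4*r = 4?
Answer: -963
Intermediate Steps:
r = -1 (r = -¼*4 = -1)
V(s, o) = -4 + s
h(v) = 5 + v² - 3*v
(-107 + 0*(-4 + V(3, r)))*h(-1) = (-107 + 0*(-4 + (-4 + 3)))*(5 + (-1)² - 3*(-1)) = (-107 + 0*(-4 - 1))*(5 + 1 + 3) = (-107 + 0*(-5))*9 = (-107 + 0)*9 = -107*9 = -963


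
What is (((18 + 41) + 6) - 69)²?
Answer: 16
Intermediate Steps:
(((18 + 41) + 6) - 69)² = ((59 + 6) - 69)² = (65 - 69)² = (-4)² = 16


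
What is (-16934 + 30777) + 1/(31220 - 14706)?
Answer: 228603303/16514 ≈ 13843.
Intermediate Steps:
(-16934 + 30777) + 1/(31220 - 14706) = 13843 + 1/16514 = 228603303/16514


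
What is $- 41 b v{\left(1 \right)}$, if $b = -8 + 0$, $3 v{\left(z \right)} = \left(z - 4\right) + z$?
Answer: $- \frac{656}{3} \approx -218.67$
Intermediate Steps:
$v{\left(z \right)} = - \frac{4}{3} + \frac{2 z}{3}$ ($v{\left(z \right)} = \frac{\left(z - 4\right) + z}{3} = \frac{\left(-4 + z\right) + z}{3} = \frac{-4 + 2 z}{3} = - \frac{4}{3} + \frac{2 z}{3}$)
$b = -8$
$- 41 b v{\left(1 \right)} = \left(-41\right) \left(-8\right) \left(- \frac{4}{3} + \frac{2}{3} \cdot 1\right) = 328 \left(- \frac{4}{3} + \frac{2}{3}\right) = 328 \left(- \frac{2}{3}\right) = - \frac{656}{3}$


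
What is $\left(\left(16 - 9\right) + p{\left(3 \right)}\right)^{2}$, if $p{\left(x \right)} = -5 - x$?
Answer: $1$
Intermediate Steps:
$\left(\left(16 - 9\right) + p{\left(3 \right)}\right)^{2} = \left(\left(16 - 9\right) - 8\right)^{2} = \left(7 - 8\right)^{2} = \left(-1\right)^{2} = 1$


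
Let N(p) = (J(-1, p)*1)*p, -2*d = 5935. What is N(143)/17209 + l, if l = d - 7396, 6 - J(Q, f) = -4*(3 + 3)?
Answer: -356682363/34418 ≈ -10363.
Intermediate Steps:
d = -5935/2 (d = -½*5935 = -5935/2 ≈ -2967.5)
J(Q, f) = 30 (J(Q, f) = 6 - (-4)*(3 + 3) = 6 - (-4)*6 = 6 - 1*(-24) = 6 + 24 = 30)
N(p) = 30*p (N(p) = (30*1)*p = 30*p)
l = -20727/2 (l = -5935/2 - 7396 = -20727/2 ≈ -10364.)
N(143)/17209 + l = (30*143)/17209 - 20727/2 = 4290*(1/17209) - 20727/2 = 4290/17209 - 20727/2 = -356682363/34418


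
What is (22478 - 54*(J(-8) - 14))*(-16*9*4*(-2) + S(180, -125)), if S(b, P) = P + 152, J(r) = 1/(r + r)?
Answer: 219174921/8 ≈ 2.7397e+7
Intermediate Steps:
J(r) = 1/(2*r)
S(b, P) = 152 + P
(22478 - 54*(J(-8) - 14))*(-16*9*4*(-2) + S(180, -125)) = (22478 - 54*((½)/(-8) - 14))*(-16*9*4*(-2) + (152 - 125)) = (22478 - 54*((½)*(-⅛) - 14))*(-576*(-2) + 27) = (22478 - 54*(-1/16 - 14))*(-16*(-72) + 27) = (22478 - 54*(-225/16))*(1152 + 27) = (22478 + 6075/8)*1179 = (185899/8)*1179 = 219174921/8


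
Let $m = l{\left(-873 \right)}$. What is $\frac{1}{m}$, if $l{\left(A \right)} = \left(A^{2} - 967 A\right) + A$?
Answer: $\frac{1}{1605447} \approx 6.2288 \cdot 10^{-7}$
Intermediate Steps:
$l{\left(A \right)} = A^{2} - 966 A$
$m = 1605447$ ($m = - 873 \left(-966 - 873\right) = \left(-873\right) \left(-1839\right) = 1605447$)
$\frac{1}{m} = \frac{1}{1605447}$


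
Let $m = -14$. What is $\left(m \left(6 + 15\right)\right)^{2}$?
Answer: $86436$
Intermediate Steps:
$\left(m \left(6 + 15\right)\right)^{2} = \left(- 14 \left(6 + 15\right)\right)^{2} = \left(\left(-14\right) 21\right)^{2} = \left(-294\right)^{2} = 86436$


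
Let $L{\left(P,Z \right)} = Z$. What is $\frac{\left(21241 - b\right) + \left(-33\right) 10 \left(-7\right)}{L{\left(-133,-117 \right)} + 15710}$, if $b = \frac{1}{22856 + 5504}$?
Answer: $\frac{667906359}{442217480} \approx 1.5104$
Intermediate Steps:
$b = \frac{1}{28360} \approx 3.5261 \cdot 10^{-5}$
$\frac{\left(21241 - b\right) + \left(-33\right) 10 \left(-7\right)}{L{\left(-133,-117 \right)} + 15710} = \frac{\left(21241 - \frac{1}{28360}\right) + \left(-33\right) 10 \left(-7\right)}{-117 + 15710} = \frac{\left(21241 - \frac{1}{28360}\right) - -2310}{15593} = \left(\frac{602394759}{28360} + 2310\right) \frac{1}{15593} = \frac{667906359}{28360} \cdot \frac{1}{15593} = \frac{667906359}{442217480}$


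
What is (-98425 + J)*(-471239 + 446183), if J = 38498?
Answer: 1501530912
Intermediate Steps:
(-98425 + J)*(-471239 + 446183) = (-98425 + 38498)*(-471239 + 446183) = -59927*(-25056) = 1501530912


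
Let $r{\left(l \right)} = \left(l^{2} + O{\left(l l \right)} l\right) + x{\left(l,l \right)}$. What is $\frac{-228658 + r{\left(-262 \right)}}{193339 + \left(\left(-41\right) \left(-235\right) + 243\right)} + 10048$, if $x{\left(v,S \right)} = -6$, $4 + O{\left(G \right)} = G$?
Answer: $\frac{674593572}{67739} \approx 9958.7$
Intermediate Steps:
$O{\left(G \right)} = -4 + G$
$r{\left(l \right)} = -6 + l^{2} + l \left(-4 + l^{2}\right)$ ($r{\left(l \right)} = \left(l^{2} + \left(-4 + l l\right) l\right) - 6 = \left(l^{2} + \left(-4 + l^{2}\right) l\right) - 6 = \left(l^{2} + l \left(-4 + l^{2}\right)\right) - 6 = -6 + l^{2} + l \left(-4 + l^{2}\right)$)
$\frac{-228658 + r{\left(-262 \right)}}{193339 + \left(\left(-41\right) \left(-235\right) + 243\right)} + 10048 = \frac{-228658 - \left(6 - 68644 + 262 \left(-4 + \left(-262\right)^{2}\right)\right)}{193339 + \left(\left(-41\right) \left(-235\right) + 243\right)} + 10048 = \frac{-228658 - \left(-68638 + 262 \left(-4 + 68644\right)\right)}{193339 + \left(9635 + 243\right)} + 10048 = \frac{-228658 - 17915042}{193339 + 9878} + 10048 = \frac{-228658 - 17915042}{203217} + 10048 = \left(-228658 - 17915042\right) \frac{1}{203217} + 10048 = \left(-18143700\right) \frac{1}{203217} + 10048 = - \frac{6047900}{67739} + 10048 = \frac{674593572}{67739}$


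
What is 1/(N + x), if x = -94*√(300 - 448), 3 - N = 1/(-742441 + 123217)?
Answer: 1150315705752/501436533440671057 + 72086412089088*I*√37/501436533440671057 ≈ 2.294e-6 + 0.00087446*I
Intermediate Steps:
N = 1857673/619224 (N = 3 - 1/(-742441 + 123217) = 3 - 1/(-619224) = 3 - 1*(-1/619224) = 3 + 1/619224 = 1857673/619224 ≈ 3.0000)
x = -188*I*√37 ≈ -1143.6*I
1/(N + x) = 1/(1857673/619224 - 188*I*√37)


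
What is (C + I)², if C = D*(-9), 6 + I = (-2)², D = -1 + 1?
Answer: 4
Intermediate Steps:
D = 0
I = -2 (I = -6 + (-2)² = -6 + 4 = -2)
C = 0 (C = 0*(-9) = 0)
(C + I)² = (0 - 2)² = (-2)² = 4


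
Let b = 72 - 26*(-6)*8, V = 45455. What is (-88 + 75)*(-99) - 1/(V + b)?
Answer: 60199424/46775 ≈ 1287.0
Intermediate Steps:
b = 1320 (b = 72 + 156*8 = 72 + 1248 = 1320)
(-88 + 75)*(-99) - 1/(V + b) = (-88 + 75)*(-99) - 1/(45455 + 1320) = -13*(-99) - 1/46775 = 1287 - 1*1/46775 = 1287 - 1/46775 = 60199424/46775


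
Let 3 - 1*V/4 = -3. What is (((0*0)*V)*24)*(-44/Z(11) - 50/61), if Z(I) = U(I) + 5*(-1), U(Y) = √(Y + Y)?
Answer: 0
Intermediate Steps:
V = 24 (V = 12 - 4*(-3) = 12 + 12 = 24)
U(Y) = √2*√Y (U(Y) = √(2*Y) = √2*√Y)
Z(I) = -5 + √2*√I (Z(I) = √2*√I + 5*(-1) = √2*√I - 5 = -5 + √2*√I)
(((0*0)*V)*24)*(-44/Z(11) - 50/61) = (((0*0)*24)*24)*(-44/(-5 + √2*√11) - 50/61) = ((0*24)*24)*(-44/(-5 + √22) - 50*1/61) = (0*24)*(-44/(-5 + √22) - 50/61) = 0*(-50/61 - 44/(-5 + √22)) = 0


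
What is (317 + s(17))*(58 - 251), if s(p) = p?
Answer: -64462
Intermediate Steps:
(317 + s(17))*(58 - 251) = (317 + 17)*(58 - 251) = 334*(-193) = -64462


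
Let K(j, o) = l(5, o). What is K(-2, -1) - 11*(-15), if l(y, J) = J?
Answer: 164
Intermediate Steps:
K(j, o) = o
K(-2, -1) - 11*(-15) = -1 - 11*(-15) = -1 + 165 = 164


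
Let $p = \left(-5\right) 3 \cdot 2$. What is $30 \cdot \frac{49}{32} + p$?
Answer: $\frac{255}{16} \approx 15.938$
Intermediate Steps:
$p = -30$ ($p = \left(-15\right) 2 = -30$)
$30 \cdot \frac{49}{32} + p = 30 \cdot \frac{49}{32} - 30 = \frac{735}{16} - 30 = \frac{255}{16}$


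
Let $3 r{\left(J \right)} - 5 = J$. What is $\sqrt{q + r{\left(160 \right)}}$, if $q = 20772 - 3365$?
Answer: $\sqrt{17462} \approx 132.14$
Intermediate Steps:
$q = 17407$
$r{\left(J \right)} = \frac{5}{3} + \frac{J}{3}$
$\sqrt{q + r{\left(160 \right)}} = \sqrt{17407 + \left(\frac{5}{3} + \frac{1}{3} \cdot 160\right)} = \sqrt{17407 + \left(\frac{5}{3} + \frac{160}{3}\right)} = \sqrt{17407 + 55} = \sqrt{17462}$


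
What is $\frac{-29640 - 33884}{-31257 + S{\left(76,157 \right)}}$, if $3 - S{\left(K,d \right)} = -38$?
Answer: $\frac{15881}{7804} \approx 2.035$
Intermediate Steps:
$S{\left(K,d \right)} = 41$ ($S{\left(K,d \right)} = 3 - -38 = 3 + 38 = 41$)
$\frac{-29640 - 33884}{-31257 + S{\left(76,157 \right)}} = \frac{-29640 - 33884}{-31257 + 41} = - \frac{63524}{-31216} = \left(-63524\right) \left(- \frac{1}{31216}\right) = \frac{15881}{7804}$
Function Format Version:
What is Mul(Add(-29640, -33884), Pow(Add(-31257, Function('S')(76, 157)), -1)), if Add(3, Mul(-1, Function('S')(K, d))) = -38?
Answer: Rational(15881, 7804) ≈ 2.0350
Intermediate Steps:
Function('S')(K, d) = 41 (Function('S')(K, d) = Add(3, Mul(-1, -38)) = Add(3, 38) = 41)
Mul(Add(-29640, -33884), Pow(Add(-31257, Function('S')(76, 157)), -1)) = Mul(Add(-29640, -33884), Pow(Add(-31257, 41), -1)) = Mul(-63524, Pow(-31216, -1)) = Mul(-63524, Rational(-1, 31216)) = Rational(15881, 7804)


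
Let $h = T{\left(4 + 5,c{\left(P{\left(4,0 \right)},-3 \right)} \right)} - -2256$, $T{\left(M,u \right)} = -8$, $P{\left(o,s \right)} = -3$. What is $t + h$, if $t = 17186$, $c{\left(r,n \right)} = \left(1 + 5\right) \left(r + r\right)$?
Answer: $19434$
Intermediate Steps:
$c{\left(r,n \right)} = 12 r$ ($c{\left(r,n \right)} = 6 \cdot 2 r = 12 r$)
$h = 2248$ ($h = -8 - -2256 = -8 + 2256 = 2248$)
$t + h = 17186 + 2248 = 19434$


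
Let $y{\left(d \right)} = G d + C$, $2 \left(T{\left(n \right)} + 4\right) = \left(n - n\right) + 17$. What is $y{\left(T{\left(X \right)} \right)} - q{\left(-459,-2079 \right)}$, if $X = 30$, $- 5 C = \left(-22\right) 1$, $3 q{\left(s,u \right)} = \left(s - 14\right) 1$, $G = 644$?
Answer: $\frac{45901}{15} \approx 3060.1$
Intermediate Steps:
$q{\left(s,u \right)} = - \frac{14}{3} + \frac{s}{3}$ ($q{\left(s,u \right)} = \frac{\left(s - 14\right) 1}{3} = \frac{\left(-14 + s\right) 1}{3} = \frac{-14 + s}{3} = - \frac{14}{3} + \frac{s}{3}$)
$C = \frac{22}{5}$ ($C = - \frac{\left(-22\right) 1}{5} = \left(- \frac{1}{5}\right) \left(-22\right) = \frac{22}{5} \approx 4.4$)
$T{\left(n \right)} = \frac{9}{2}$ ($T{\left(n \right)} = -4 + \frac{\left(n - n\right) + 17}{2} = -4 + \frac{0 + 17}{2} = -4 + \frac{1}{2} \cdot 17 = -4 + \frac{17}{2} = \frac{9}{2}$)
$y{\left(d \right)} = \frac{22}{5} + 644 d$ ($y{\left(d \right)} = 644 d + \frac{22}{5} = \frac{22}{5} + 644 d$)
$y{\left(T{\left(X \right)} \right)} - q{\left(-459,-2079 \right)} = \left(\frac{22}{5} + 644 \cdot \frac{9}{2}\right) - \left(- \frac{14}{3} + \frac{1}{3} \left(-459\right)\right) = \left(\frac{22}{5} + 2898\right) - \left(- \frac{14}{3} - 153\right) = \frac{14512}{5} - - \frac{473}{3} = \frac{14512}{5} + \frac{473}{3} = \frac{45901}{15}$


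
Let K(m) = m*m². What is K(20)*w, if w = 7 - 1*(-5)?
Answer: 96000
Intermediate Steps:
w = 12 (w = 7 + 5 = 12)
K(m) = m³
K(20)*w = 20³*12 = 8000*12 = 96000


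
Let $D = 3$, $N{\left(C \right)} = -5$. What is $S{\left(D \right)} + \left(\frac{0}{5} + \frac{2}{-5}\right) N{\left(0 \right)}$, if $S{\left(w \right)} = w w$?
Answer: $11$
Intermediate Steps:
$S{\left(w \right)} = w^{2}$
$S{\left(D \right)} + \left(\frac{0}{5} + \frac{2}{-5}\right) N{\left(0 \right)} = 3^{2} + \left(\frac{0}{5} + \frac{2}{-5}\right) \left(-5\right) = 9 + \left(0 \cdot \frac{1}{5} + 2 \left(- \frac{1}{5}\right)\right) \left(-5\right) = 9 + \left(0 - \frac{2}{5}\right) \left(-5\right) = 9 - -2 = 9 + 2 = 11$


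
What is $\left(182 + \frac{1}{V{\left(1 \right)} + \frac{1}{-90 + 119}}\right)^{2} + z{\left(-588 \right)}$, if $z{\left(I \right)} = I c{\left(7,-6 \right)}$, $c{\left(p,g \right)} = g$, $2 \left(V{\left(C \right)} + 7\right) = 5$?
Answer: $\frac{2453188168}{67081} \approx 36571.0$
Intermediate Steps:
$V{\left(C \right)} = - \frac{9}{2}$ ($V{\left(C \right)} = -7 + \frac{1}{2} \cdot 5 = -7 + \frac{5}{2} = - \frac{9}{2}$)
$z{\left(I \right)} = - 6 I$ ($z{\left(I \right)} = I \left(-6\right) = - 6 I$)
$\left(182 + \frac{1}{V{\left(1 \right)} + \frac{1}{-90 + 119}}\right)^{2} + z{\left(-588 \right)} = \left(182 + \frac{1}{- \frac{9}{2} + \frac{1}{-90 + 119}}\right)^{2} - -3528 = \left(182 + \frac{1}{- \frac{9}{2} + \frac{1}{29}}\right)^{2} + 3528 = \left(182 + \frac{1}{- \frac{259}{58}}\right)^{2} + 3528 = \left(182 - \frac{58}{259}\right)^{2} + 3528 = \left(\frac{47080}{259}\right)^{2} + 3528 = \frac{2216526400}{67081} + 3528 = \frac{2453188168}{67081}$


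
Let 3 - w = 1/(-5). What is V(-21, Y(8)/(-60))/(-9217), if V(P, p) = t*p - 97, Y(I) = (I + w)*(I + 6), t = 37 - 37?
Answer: 97/9217 ≈ 0.010524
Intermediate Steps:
w = 16/5 (w = 3 - 1/(-5) = 3 - 1*(-⅕) = 3 + ⅕ = 16/5 ≈ 3.2000)
t = 0
Y(I) = (6 + I)*(16/5 + I) (Y(I) = (I + 16/5)*(I + 6) = (16/5 + I)*(6 + I) = (6 + I)*(16/5 + I))
V(P, p) = -97 (V(P, p) = 0*p - 97 = 0 - 97 = -97)
V(-21, Y(8)/(-60))/(-9217) = -97/(-9217) = -97*(-1/9217) = 97/9217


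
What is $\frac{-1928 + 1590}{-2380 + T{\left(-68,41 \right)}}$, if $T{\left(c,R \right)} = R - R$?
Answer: $\frac{169}{1190} \approx 0.14202$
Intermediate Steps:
$T{\left(c,R \right)} = 0$
$\frac{-1928 + 1590}{-2380 + T{\left(-68,41 \right)}} = \frac{-1928 + 1590}{-2380 + 0} = - \frac{338}{-2380} = \left(-338\right) \left(- \frac{1}{2380}\right) = \frac{169}{1190}$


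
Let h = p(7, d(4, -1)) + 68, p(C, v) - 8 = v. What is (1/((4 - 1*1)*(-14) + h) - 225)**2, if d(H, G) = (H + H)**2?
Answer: 486158401/9604 ≈ 50620.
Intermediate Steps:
d(H, G) = 4*H**2 (d(H, G) = (2*H)**2 = 4*H**2)
p(C, v) = 8 + v
h = 140 (h = (8 + 4*4**2) + 68 = (8 + 4*16) + 68 = (8 + 64) + 68 = 72 + 68 = 140)
(1/((4 - 1*1)*(-14) + h) - 225)**2 = (1/((4 - 1*1)*(-14) + 140) - 225)**2 = (1/((4 - 1)*(-14) + 140) - 225)**2 = (1/(3*(-14) + 140) - 225)**2 = (1/(-42 + 140) - 225)**2 = (1/98 - 225)**2 = (-22049/98)**2 = 486158401/9604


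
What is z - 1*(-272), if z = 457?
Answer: 729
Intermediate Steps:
z - 1*(-272) = 457 - 1*(-272) = 457 + 272 = 729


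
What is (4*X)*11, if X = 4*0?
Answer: 0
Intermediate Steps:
X = 0
(4*X)*11 = (4*0)*11 = 0*11 = 0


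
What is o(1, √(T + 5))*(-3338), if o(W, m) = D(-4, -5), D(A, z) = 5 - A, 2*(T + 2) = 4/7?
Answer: -30042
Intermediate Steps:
T = -12/7 (T = -2 + (4/7)/2 = -2 + (4*(⅐))/2 = -2 + (½)*(4/7) = -2 + 2/7 = -12/7 ≈ -1.7143)
o(W, m) = 9 (o(W, m) = 5 - 1*(-4) = 5 + 4 = 9)
o(1, √(T + 5))*(-3338) = 9*(-3338) = -30042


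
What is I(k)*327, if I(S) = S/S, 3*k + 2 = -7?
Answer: 327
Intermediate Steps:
k = -3 (k = -⅔ + (⅓)*(-7) = -⅔ - 7/3 = -3)
I(S) = 1
I(k)*327 = 1*327 = 327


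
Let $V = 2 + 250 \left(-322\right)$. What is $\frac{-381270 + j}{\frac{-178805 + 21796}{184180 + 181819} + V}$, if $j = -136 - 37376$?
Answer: $\frac{153273793218}{29462344511} \approx 5.2024$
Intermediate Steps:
$V = -80498$ ($V = 2 - 80500 = -80498$)
$j = -37512$ ($j = -136 - 37376 = -37512$)
$\frac{-381270 + j}{\frac{-178805 + 21796}{184180 + 181819} + V} = \frac{-381270 - 37512}{\frac{-178805 + 21796}{184180 + 181819} - 80498} = - \frac{418782}{- \frac{157009}{365999} - 80498} = - \frac{418782}{- \frac{29462344511}{365999}} = \left(-418782\right) \left(- \frac{365999}{29462344511}\right) = \frac{153273793218}{29462344511}$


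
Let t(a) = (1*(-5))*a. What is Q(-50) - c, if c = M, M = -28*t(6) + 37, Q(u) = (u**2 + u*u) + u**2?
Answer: 6623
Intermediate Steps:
t(a) = -5*a
Q(u) = 3*u**2 (Q(u) = (u**2 + u**2) + u**2 = 2*u**2 + u**2 = 3*u**2)
M = 877 (M = -(-140)*6 + 37 = -28*(-30) + 37 = 840 + 37 = 877)
c = 877
Q(-50) - c = 3*(-50)**2 - 1*877 = 3*2500 - 877 = 7500 - 877 = 6623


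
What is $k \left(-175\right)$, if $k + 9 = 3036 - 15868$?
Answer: $2247175$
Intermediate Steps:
$k = -12841$ ($k = -9 + \left(3036 - 15868\right) = -9 - 12832 = -12841$)
$k \left(-175\right) = \left(-12841\right) \left(-175\right) = 2247175$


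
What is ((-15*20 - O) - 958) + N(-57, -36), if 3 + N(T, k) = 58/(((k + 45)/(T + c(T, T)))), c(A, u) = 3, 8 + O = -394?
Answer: -1207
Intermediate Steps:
O = -402 (O = -8 - 394 = -402)
N(T, k) = -3 + 58*(3 + T)/(45 + k) (N(T, k) = -3 + 58/(((k + 45)/(T + 3))) = -3 + 58/(((45 + k)/(3 + T))) = -3 + 58*((3 + T)/(45 + k)) = -3 + 58*(3 + T)/(45 + k))
((-15*20 - O) - 958) + N(-57, -36) = ((-15*20 - 1*(-402)) - 958) + (39 - 3*(-36) + 58*(-57))/(45 - 36) = ((-300 + 402) - 958) + (39 + 108 - 3306)/9 = (102 - 958) + (1/9)*(-3159) = -856 - 351 = -1207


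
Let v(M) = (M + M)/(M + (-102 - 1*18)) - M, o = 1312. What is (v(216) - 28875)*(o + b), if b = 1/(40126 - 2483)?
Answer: -2873025843741/75286 ≈ -3.8161e+7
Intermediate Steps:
v(M) = -M + 2*M/(-120 + M) (v(M) = (2*M)/(M + (-102 - 18)) - M = (2*M)/(M - 120) - M = (2*M)/(-120 + M) - M = 2*M/(-120 + M) - M = -M + 2*M/(-120 + M))
b = 1/37643 ≈ 2.6565e-5
(v(216) - 28875)*(o + b) = (216*(122 - 1*216)/(-120 + 216) - 28875)*(1312 + 1/37643) = (216*(122 - 216)/96 - 28875)*(49387617/37643) = (216*(1/96)*(-94) - 28875)*(49387617/37643) = (-423/2 - 28875)*(49387617/37643) = -58173/2*49387617/37643 = -2873025843741/75286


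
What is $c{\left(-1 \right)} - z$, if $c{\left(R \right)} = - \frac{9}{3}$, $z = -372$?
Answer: $369$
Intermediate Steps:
$c{\left(R \right)} = -3$ ($c{\left(R \right)} = \left(-9\right) \frac{1}{3} = -3$)
$c{\left(-1 \right)} - z = -3 - -372 = -3 + 372 = 369$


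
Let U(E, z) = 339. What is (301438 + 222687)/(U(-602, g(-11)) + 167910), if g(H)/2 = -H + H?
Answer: 524125/168249 ≈ 3.1152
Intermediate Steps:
g(H) = 0 (g(H) = 2*(-H + H) = 2*0 = 0)
(301438 + 222687)/(U(-602, g(-11)) + 167910) = (301438 + 222687)/(339 + 167910) = 524125/168249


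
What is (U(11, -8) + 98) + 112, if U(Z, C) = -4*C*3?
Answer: 306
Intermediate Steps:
U(Z, C) = -12*C
(U(11, -8) + 98) + 112 = (-12*(-8) + 98) + 112 = (96 + 98) + 112 = 194 + 112 = 306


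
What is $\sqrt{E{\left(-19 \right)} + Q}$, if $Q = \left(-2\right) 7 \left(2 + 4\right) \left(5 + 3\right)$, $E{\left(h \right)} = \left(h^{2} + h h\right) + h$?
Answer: $\sqrt{31} \approx 5.5678$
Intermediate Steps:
$E{\left(h \right)} = h + 2 h^{2}$ ($E{\left(h \right)} = \left(h^{2} + h^{2}\right) + h = 2 h^{2} + h = h + 2 h^{2}$)
$Q = -672$ ($Q = - 14 \cdot 6 \cdot 8 = \left(-14\right) 48 = -672$)
$\sqrt{E{\left(-19 \right)} + Q} = \sqrt{- 19 \left(1 + 2 \left(-19\right)\right) - 672} = \sqrt{- 19 \left(1 - 38\right) - 672} = \sqrt{\left(-19\right) \left(-37\right) - 672} = \sqrt{703 - 672} = \sqrt{31}$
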